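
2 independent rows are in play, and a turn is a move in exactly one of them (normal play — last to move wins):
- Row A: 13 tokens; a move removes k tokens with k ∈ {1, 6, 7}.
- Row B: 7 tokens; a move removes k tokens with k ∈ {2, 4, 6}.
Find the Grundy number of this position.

For row A, compute g(0), g(1), … with moves {1, 6, 7}:
k:     0  1  2  3  4  5  6  7  8  9 10 11 12 13
g(k):  0  1  0  1  0  1  2  3  2  3  2  3  0  1
So g(13) = 1.
For row B, compute g(0), g(1), … with moves {2, 4, 6}:
k:     0  1  2  3  4  5  6  7
g(k):  0  0  1  1  2  2  3  3
So g(7) = 3.
The value of a disjunctive sum is the nim-sum of the parts.
Combined value = 1 XOR 3 = 2.

2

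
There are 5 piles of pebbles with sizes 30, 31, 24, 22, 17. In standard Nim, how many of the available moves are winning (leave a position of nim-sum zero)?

Bitwise XOR of the heap sizes:
  11110  (30)
  11111  (31)
  11000  (24)
  10110  (22)
  10001  (17)
  -----
  11110  (30)
The overall nim-sum is X = 30. A pile of size p has a winning move iff p XOR X < p (reduce it to p XOR X).
  30: 30 XOR 30 = 0 < 30 — winning move (to 0).
  31: 31 XOR 30 = 1 < 31 — winning move (to 1).
  24: 24 XOR 30 = 6 < 24 — winning move (to 6).
  22: 22 XOR 30 = 8 < 22 — winning move (to 8).
  17: 17 XOR 30 = 15 < 17 — winning move (to 15).
That gives 5 winning moves.

5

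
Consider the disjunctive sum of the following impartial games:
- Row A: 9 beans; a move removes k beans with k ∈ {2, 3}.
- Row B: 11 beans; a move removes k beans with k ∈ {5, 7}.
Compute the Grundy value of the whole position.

Build the Grundy sequence for row A with g(k) = mex{g(k−s) : s ∈ {2, 3}, s ≤ k}:
k:     0  1  2  3  4  5  6  7  8  9
g(k):  0  0  1  1  2  0  0  1  1  2
So g(9) = 2.
Grundy values for row B (subtraction set {5, 7}):
g(0) = mex{} = 0
g(1) = mex{} = 0
g(2) = mex{} = 0
g(3) = mex{} = 0
g(4) = mex{} = 0
g(5) = mex{0} = 1
g(6) = mex{0} = 1
g(7) = mex{0} = 1
g(8) = mex{0} = 1
g(9) = mex{0} = 1
g(10) = mex{0,1} = 2
g(11) = mex{0,1} = 2
So g(11) = 2.
By the Sprague-Grundy theorem, the Grundy value of a sum of independent games is the XOR of the component values.
Combined value = 2 XOR 2 = 0.

0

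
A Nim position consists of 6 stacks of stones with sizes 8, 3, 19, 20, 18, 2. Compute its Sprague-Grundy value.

28

Nim-sum: 8 ^ 3 ^ 19 ^ 20 ^ 18 ^ 2 = 28.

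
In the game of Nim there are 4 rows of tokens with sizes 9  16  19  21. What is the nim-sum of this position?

31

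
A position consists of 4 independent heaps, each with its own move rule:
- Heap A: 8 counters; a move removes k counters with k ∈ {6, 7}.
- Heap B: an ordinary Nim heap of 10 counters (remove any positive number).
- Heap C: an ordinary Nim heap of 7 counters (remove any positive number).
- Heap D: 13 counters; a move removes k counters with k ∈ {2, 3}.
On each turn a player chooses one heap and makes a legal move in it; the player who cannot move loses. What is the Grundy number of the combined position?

13

Grundy values for heap A (subtraction set {6, 7}):
k:     0  1  2  3  4  5  6  7  8
g(k):  0  0  0  0  0  0  1  1  1
So g(8) = 1.
Heap B is a plain Nim heap of size 10, so its Grundy value is 10.
Heap C is a plain Nim heap of size 7, so its Grundy value is 7.
Build the Grundy sequence for heap D with g(k) = mex{g(k−s) : s ∈ {2, 3}, s ≤ k}:
g(0) = mex{} = 0
g(1) = mex{} = 0
g(2) = mex{0} = 1
g(3) = mex{0} = 1
g(4) = mex{0,1} = 2
g(5) = mex{1} = 0
g(6) = mex{1,2} = 0
g(7) = mex{0,2} = 1
g(8) = mex{0} = 1
g(9) = mex{0,1} = 2
g(10) = mex{1} = 0
g(11) = mex{1,2} = 0
g(12) = mex{0,2} = 1
g(13) = mex{0} = 1
So g(13) = 1.
By the Sprague-Grundy theorem, the Grundy value of a sum of independent games is the XOR of the component values.
Combined value = 1 XOR 10 XOR 7 XOR 1 = 13.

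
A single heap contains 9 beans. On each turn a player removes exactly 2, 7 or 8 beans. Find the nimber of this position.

Build the Grundy sequence with g(k) = mex{g(k−s) : s ∈ {2, 7, 8}, s ≤ k}:
k:     0  1  2  3  4  5  6  7  8  9
g(k):  0  0  1  1  0  0  1  1  2  2
So g(9) = 2.

2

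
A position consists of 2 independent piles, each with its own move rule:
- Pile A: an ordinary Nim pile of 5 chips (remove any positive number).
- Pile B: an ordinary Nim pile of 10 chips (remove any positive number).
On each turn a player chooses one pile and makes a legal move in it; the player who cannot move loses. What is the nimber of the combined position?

15

Pile A is a plain Nim pile of size 5, so its Grundy value is 5.
Pile B is a plain Nim pile of size 10, so its Grundy value is 10.
The value of a disjunctive sum is the nim-sum of the parts.
Combined value = 5 ⊕ 10 = 15.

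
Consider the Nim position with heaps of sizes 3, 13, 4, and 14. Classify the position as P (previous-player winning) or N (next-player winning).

N-position

Nim-sum: 3 ⊕ 13 ⊕ 4 ⊕ 14 = 4.
The nim-sum is 4 ≠ 0, so this is an N-position: the player to move can win.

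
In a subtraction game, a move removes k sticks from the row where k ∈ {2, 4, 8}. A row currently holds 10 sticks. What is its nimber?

2

Build the Grundy sequence with g(k) = mex{g(k−s) : s ∈ {2, 4, 8}, s ≤ k}:
k:     0  1  2  3  4  5  6  7  8  9 10
g(k):  0  0  1  1  2  2  0  0  1  1  2
So g(10) = 2.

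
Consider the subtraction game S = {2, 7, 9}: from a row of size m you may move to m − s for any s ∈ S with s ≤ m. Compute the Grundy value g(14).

3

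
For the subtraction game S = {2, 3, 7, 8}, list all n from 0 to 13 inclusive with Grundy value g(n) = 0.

0, 1, 5, 6, 10, 11

Build the Grundy sequence with g(k) = mex{g(k−s) : s ∈ {2, 3, 7, 8}, s ≤ k}:
k:     0  1  2  3  4  5  6  7  8  9 10 11 12 13
g(k):  0  0  1  1  2  0  0  1  1  2  0  0  1  1
The P-positions (g = 0) in 0..13 are 0, 1, 5, 6, 10, 11.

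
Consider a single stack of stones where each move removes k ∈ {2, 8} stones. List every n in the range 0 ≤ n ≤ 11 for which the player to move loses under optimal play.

0, 1, 4, 5, 10, 11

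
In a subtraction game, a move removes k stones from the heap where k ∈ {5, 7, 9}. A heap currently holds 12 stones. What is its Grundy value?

2

Grundy values for subtraction set {5, 7, 9}:
g(0) = mex{} = 0
g(1) = mex{} = 0
g(2) = mex{} = 0
g(3) = mex{} = 0
g(4) = mex{} = 0
g(5) = mex{0} = 1
g(6) = mex{0} = 1
g(7) = mex{0} = 1
g(8) = mex{0} = 1
g(9) = mex{0} = 1
g(10) = mex{0,1} = 2
g(11) = mex{0,1} = 2
g(12) = mex{0,1} = 2
So g(12) = 2.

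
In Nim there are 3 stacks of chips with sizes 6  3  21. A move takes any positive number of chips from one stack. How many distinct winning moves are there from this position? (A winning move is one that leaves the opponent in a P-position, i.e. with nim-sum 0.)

1

Compute the nim-sum pairwise:
6 ⊕ 3 = 5
5 ⊕ 21 = 16
The overall nim-sum is X = 16. A stack of size p has a winning move iff p XOR X < p (reduce it to p XOR X).
  6: 6 XOR 16 = 22 ≥ 6 — no move.
  3: 3 XOR 16 = 19 ≥ 3 — no move.
  21: 21 XOR 16 = 5 < 21 — winning move (to 5).
That gives 1 winning move.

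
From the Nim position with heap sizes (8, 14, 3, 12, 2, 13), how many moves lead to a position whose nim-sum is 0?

3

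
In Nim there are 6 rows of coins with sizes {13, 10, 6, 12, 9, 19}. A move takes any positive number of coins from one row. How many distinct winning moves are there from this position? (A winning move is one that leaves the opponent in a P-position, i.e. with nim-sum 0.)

1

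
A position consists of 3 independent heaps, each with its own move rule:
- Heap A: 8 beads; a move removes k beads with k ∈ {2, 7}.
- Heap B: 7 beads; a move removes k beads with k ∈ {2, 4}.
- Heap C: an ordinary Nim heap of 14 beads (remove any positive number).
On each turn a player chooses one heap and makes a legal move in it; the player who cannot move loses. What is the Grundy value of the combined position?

12

Build the Grundy sequence for heap A with g(k) = mex{g(k−s) : s ∈ {2, 7}, s ≤ k}:
g(0) = mex{} = 0
g(1) = mex{} = 0
g(2) = mex{0} = 1
g(3) = mex{0} = 1
g(4) = mex{1} = 0
g(5) = mex{1} = 0
g(6) = mex{0} = 1
g(7) = mex{0} = 1
g(8) = mex{0,1} = 2
So g(8) = 2.
Build the Grundy sequence for heap B with g(k) = mex{g(k−s) : s ∈ {2, 4}, s ≤ k}:
g(0) = mex{} = 0
g(1) = mex{} = 0
g(2) = mex{0} = 1
g(3) = mex{0} = 1
g(4) = mex{0,1} = 2
g(5) = mex{0,1} = 2
g(6) = mex{1,2} = 0
g(7) = mex{1,2} = 0
So g(7) = 0.
Heap C is a plain Nim heap of size 14, so its Grundy value is 14.
By the Sprague-Grundy theorem, the Grundy value of a sum of independent games is the XOR of the component values.
Combined value = 2 ⊕ 0 ⊕ 14 = 12.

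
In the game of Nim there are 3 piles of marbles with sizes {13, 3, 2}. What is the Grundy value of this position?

Compute the nim-sum pairwise:
13 XOR 3 = 14
14 XOR 2 = 12

12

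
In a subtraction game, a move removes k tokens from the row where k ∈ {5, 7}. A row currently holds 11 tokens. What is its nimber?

2

Build the Grundy sequence with g(k) = mex{g(k−s) : s ∈ {5, 7}, s ≤ k}:
k:     0  1  2  3  4  5  6  7  8  9 10 11
g(k):  0  0  0  0  0  1  1  1  1  1  2  2
So g(11) = 2.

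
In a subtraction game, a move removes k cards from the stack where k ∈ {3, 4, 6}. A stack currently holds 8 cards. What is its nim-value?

Grundy values for subtraction set {3, 4, 6}:
k:     0  1  2  3  4  5  6  7  8
g(k):  0  0  0  1  1  1  2  2  2
So g(8) = 2.

2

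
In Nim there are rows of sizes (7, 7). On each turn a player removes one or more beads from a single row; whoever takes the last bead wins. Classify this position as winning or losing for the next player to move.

Compute the nim-sum pairwise:
7 XOR 7 = 0
The nim-sum is 0, so this is a P-position: the player to move is in a losing position under optimal play.

Losing position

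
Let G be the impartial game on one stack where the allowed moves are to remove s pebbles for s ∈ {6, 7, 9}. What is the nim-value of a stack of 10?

1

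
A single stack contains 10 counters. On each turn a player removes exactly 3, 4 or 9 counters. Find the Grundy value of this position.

Compute g(0), g(1), … for moves {3, 4, 9}:
g(0) = mex{} = 0
g(1) = mex{} = 0
g(2) = mex{} = 0
g(3) = mex{0} = 1
g(4) = mex{0} = 1
g(5) = mex{0} = 1
g(6) = mex{0,1} = 2
g(7) = mex{1} = 0
g(8) = mex{1} = 0
g(9) = mex{0,1,2} = 3
g(10) = mex{0,2} = 1
So g(10) = 1.

1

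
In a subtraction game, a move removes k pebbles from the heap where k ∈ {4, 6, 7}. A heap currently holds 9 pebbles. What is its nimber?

Compute g(0), g(1), … for moves {4, 6, 7}:
k:     0  1  2  3  4  5  6  7  8  9
g(k):  0  0  0  0  1  1  1  1  2  2
So g(9) = 2.

2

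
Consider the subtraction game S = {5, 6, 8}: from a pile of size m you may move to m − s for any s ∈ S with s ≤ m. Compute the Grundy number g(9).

1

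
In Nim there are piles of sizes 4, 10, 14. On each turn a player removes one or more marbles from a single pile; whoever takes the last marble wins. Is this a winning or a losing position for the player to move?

Compute the nim-sum pairwise:
4 ⊕ 10 = 14
14 ⊕ 14 = 0
The nim-sum is 0, so this is a P-position: the player to move is in a losing position under optimal play.

Losing position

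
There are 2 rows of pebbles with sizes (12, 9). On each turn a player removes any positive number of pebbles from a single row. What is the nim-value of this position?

5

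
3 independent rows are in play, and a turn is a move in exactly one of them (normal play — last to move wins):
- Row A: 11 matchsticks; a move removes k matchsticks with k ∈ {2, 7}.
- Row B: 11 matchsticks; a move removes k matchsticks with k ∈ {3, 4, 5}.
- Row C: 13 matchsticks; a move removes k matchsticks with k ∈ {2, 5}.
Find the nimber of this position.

Build the Grundy sequence for row A with g(k) = mex{g(k−s) : s ∈ {2, 7}, s ≤ k}:
g(0) = mex{} = 0
g(1) = mex{} = 0
g(2) = mex{0} = 1
g(3) = mex{0} = 1
g(4) = mex{1} = 0
g(5) = mex{1} = 0
g(6) = mex{0} = 1
g(7) = mex{0} = 1
g(8) = mex{0,1} = 2
g(9) = mex{1} = 0
g(10) = mex{1,2} = 0
g(11) = mex{0} = 1
So g(11) = 1.
Grundy values for row B (subtraction set {3, 4, 5}):
k:     0  1  2  3  4  5  6  7  8  9 10 11
g(k):  0  0  0  1  1  1  2  2  0  0  0  1
So g(11) = 1.
Build the Grundy sequence for row C with g(k) = mex{g(k−s) : s ∈ {2, 5}, s ≤ k}:
g(0) = mex{} = 0
g(1) = mex{} = 0
g(2) = mex{0} = 1
g(3) = mex{0} = 1
g(4) = mex{1} = 0
g(5) = mex{0,1} = 2
g(6) = mex{0} = 1
g(7) = mex{1,2} = 0
g(8) = mex{1} = 0
g(9) = mex{0} = 1
g(10) = mex{0,2} = 1
g(11) = mex{1} = 0
g(12) = mex{0,1} = 2
g(13) = mex{0} = 1
So g(13) = 1.
The value of a disjunctive sum is the nim-sum of the parts.
Combined value = 1 XOR 1 XOR 1 = 1.

1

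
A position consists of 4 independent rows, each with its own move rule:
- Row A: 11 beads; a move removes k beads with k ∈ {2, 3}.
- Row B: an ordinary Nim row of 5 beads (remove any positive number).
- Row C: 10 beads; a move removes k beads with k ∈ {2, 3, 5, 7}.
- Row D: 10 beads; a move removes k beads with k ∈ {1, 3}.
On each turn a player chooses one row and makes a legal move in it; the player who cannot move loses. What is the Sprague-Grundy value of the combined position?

5

Grundy values for row A (subtraction set {2, 3}):
k:     0  1  2  3  4  5  6  7  8  9 10 11
g(k):  0  0  1  1  2  0  0  1  1  2  0  0
So g(11) = 0.
Row B is a plain Nim row of size 5, so its Grundy value is 5.
Build the Grundy sequence for row C with g(k) = mex{g(k−s) : s ∈ {2, 3, 5, 7}, s ≤ k}:
g(0) = mex{} = 0
g(1) = mex{} = 0
g(2) = mex{0} = 1
g(3) = mex{0} = 1
g(4) = mex{0,1} = 2
g(5) = mex{0,1} = 2
g(6) = mex{0,1,2} = 3
g(7) = mex{0,1,2} = 3
g(8) = mex{0,1,2,3} = 4
g(9) = mex{1,2,3} = 0
g(10) = mex{1,2,3,4} = 0
So g(10) = 0.
Grundy values for row D (subtraction set {1, 3}):
k:     0  1  2  3  4  5  6  7  8  9 10
g(k):  0  1  0  1  0  1  0  1  0  1  0
So g(10) = 0.
The value of a disjunctive sum is the nim-sum of the parts.
Combined value = 0 ⊕ 5 ⊕ 0 ⊕ 0 = 5.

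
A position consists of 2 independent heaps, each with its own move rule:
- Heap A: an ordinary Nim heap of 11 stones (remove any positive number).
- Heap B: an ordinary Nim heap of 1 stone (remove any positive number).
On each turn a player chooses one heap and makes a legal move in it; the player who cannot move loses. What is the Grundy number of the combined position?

Heap A is a plain Nim heap of size 11, so its Grundy value is 11.
Heap B is a plain Nim heap of size 1, so its Grundy value is 1.
The value of a disjunctive sum is the nim-sum of the parts.
Combined value = 11 XOR 1 = 10.

10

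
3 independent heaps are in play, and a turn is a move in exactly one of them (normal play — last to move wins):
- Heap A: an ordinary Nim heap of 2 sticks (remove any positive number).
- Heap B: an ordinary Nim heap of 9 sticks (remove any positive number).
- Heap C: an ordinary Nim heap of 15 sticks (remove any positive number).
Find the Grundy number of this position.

4

Heap A is a plain Nim heap of size 2, so its Grundy value is 2.
Heap B is a plain Nim heap of size 9, so its Grundy value is 9.
Heap C is a plain Nim heap of size 15, so its Grundy value is 15.
The value of a disjunctive sum is the nim-sum of the parts.
Combined value = 2 XOR 9 XOR 15 = 4.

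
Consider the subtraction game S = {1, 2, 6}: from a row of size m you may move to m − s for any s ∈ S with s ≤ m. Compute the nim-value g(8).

Build the Grundy sequence with g(k) = mex{g(k−s) : s ∈ {1, 2, 6}, s ≤ k}:
g(0) = mex{} = 0
g(1) = mex{0} = 1
g(2) = mex{0,1} = 2
g(3) = mex{1,2} = 0
g(4) = mex{0,2} = 1
g(5) = mex{0,1} = 2
g(6) = mex{0,1,2} = 3
g(7) = mex{1,2,3} = 0
g(8) = mex{0,2,3} = 1
So g(8) = 1.

1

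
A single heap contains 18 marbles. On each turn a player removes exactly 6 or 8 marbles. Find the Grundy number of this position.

Compute g(0), g(1), … for moves {6, 8}:
k:     0  1  2  3  4  5  6  7  8  9 10 11 12 13 14 15 16 17 18
g(k):  0  0  0  0  0  0  1  1  1  1  1  1  2  2  0  0  0  0  0
So g(18) = 0.

0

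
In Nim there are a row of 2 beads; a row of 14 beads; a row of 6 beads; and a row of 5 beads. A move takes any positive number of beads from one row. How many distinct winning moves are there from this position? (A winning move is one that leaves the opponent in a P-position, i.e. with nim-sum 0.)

1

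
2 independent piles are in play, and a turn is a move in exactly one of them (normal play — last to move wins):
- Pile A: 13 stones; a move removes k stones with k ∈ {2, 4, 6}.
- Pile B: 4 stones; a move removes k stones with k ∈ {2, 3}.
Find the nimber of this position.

Build the Grundy sequence for pile A with g(k) = mex{g(k−s) : s ∈ {2, 4, 6}, s ≤ k}:
k:     0  1  2  3  4  5  6  7  8  9 10 11 12 13
g(k):  0  0  1  1  2  2  3  3  0  0  1  1  2  2
So g(13) = 2.
Grundy values for pile B (subtraction set {2, 3}):
g(0) = mex{} = 0
g(1) = mex{} = 0
g(2) = mex{0} = 1
g(3) = mex{0} = 1
g(4) = mex{0,1} = 2
So g(4) = 2.
By the Sprague-Grundy theorem, the Grundy value of a sum of independent games is the XOR of the component values.
Combined value = 2 XOR 2 = 0.

0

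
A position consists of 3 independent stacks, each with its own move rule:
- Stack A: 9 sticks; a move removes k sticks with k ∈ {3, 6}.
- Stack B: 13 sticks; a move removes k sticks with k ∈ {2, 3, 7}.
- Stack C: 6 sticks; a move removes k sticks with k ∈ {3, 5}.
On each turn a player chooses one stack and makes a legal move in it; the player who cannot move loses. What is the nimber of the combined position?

3

For stack A, compute g(0), g(1), … with moves {3, 6}:
g(0) = mex{} = 0
g(1) = mex{} = 0
g(2) = mex{} = 0
g(3) = mex{0} = 1
g(4) = mex{0} = 1
g(5) = mex{0} = 1
g(6) = mex{0,1} = 2
g(7) = mex{0,1} = 2
g(8) = mex{0,1} = 2
g(9) = mex{1,2} = 0
So g(9) = 0.
Grundy values for stack B (subtraction set {2, 3, 7}):
k:     0  1  2  3  4  5  6  7  8  9 10 11 12 13
g(k):  0  0  1  1  2  0  0  1  1  2  0  0  1  1
So g(13) = 1.
For stack C, compute g(0), g(1), … with moves {3, 5}:
k:     0  1  2  3  4  5  6
g(k):  0  0  0  1  1  1  2
So g(6) = 2.
The value of a disjunctive sum is the nim-sum of the parts.
Combined value = 0 XOR 1 XOR 2 = 3.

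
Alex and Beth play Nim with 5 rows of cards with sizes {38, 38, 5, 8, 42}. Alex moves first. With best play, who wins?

Alex wins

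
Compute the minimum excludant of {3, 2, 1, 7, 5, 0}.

4

The values 0, 1, 2, 3 are all present; 4 is the first non-negative integer missing from the set.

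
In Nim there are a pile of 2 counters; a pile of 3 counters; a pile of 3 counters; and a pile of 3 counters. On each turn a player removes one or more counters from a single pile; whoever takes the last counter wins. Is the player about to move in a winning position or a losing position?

Winning position

In binary:
  10  (2)
  11  (3)
  11  (3)
  11  (3)
  --
  01  (1)
The nim-sum is 1 ≠ 0, so this is an N-position: the player to move can win.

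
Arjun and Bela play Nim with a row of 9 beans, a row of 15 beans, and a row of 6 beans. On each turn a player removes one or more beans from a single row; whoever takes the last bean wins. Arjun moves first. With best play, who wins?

Bela wins

Nim-sum: 9 ⊕ 15 ⊕ 6 = 0.
The nim-sum is 0, so this is a P-position: the player to move is in a losing position under optimal play; Arjun is about to move from it and so loses — Bela wins.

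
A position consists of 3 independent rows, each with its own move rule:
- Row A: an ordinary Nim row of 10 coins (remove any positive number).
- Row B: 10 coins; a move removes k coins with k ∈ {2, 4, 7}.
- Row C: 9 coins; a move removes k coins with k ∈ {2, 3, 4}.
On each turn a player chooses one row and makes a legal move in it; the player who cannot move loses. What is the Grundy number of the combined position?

Row A is a plain Nim row of size 10, so its Grundy value is 10.
Grundy values for row B (subtraction set {2, 4, 7}):
k:     0  1  2  3  4  5  6  7  8  9 10
g(k):  0  0  1  1  2  2  0  3  1  0  2
So g(10) = 2.
Grundy values for row C (subtraction set {2, 3, 4}):
g(0) = mex{} = 0
g(1) = mex{} = 0
g(2) = mex{0} = 1
g(3) = mex{0} = 1
g(4) = mex{0,1} = 2
g(5) = mex{0,1} = 2
g(6) = mex{1,2} = 0
g(7) = mex{1,2} = 0
g(8) = mex{0,2} = 1
g(9) = mex{0,2} = 1
So g(9) = 1.
By the Sprague-Grundy theorem, the Grundy value of a sum of independent games is the XOR of the component values.
Combined value = 10 XOR 2 XOR 1 = 9.

9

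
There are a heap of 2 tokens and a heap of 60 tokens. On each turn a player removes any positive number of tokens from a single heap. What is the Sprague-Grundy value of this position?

62

Compute the nim-sum pairwise:
2 ⊕ 60 = 62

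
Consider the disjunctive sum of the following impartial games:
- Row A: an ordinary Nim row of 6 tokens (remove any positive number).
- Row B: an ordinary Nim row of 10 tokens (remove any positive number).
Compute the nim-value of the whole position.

Row A is a plain Nim row of size 6, so its Grundy value is 6.
Row B is a plain Nim row of size 10, so its Grundy value is 10.
The value of a disjunctive sum is the nim-sum of the parts.
Combined value = 6 XOR 10 = 12.

12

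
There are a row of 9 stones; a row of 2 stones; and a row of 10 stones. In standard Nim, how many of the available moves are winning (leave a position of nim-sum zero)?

Compute the nim-sum pairwise:
9 ⊕ 2 = 11
11 ⊕ 10 = 1
The overall nim-sum is X = 1. A row of size p has a winning move iff p XOR X < p (reduce it to p XOR X).
  9: 9 XOR 1 = 8 < 9 — winning move (to 8).
  2: 2 XOR 1 = 3 ≥ 2 — no move.
  10: 10 XOR 1 = 11 ≥ 10 — no move.
That gives 1 winning move.

1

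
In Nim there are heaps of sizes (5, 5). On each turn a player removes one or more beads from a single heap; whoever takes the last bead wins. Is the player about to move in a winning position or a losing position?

Write each in binary and XOR column by column:
  101  (5)
  101  (5)
  ---
  000  (0)
The nim-sum is 0, so this is a P-position: the player to move is in a losing position under optimal play.

Losing position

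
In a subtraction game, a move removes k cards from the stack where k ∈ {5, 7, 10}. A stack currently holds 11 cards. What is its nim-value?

2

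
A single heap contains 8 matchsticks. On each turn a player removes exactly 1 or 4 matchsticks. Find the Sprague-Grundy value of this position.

Grundy values for subtraction set {1, 4}:
k:     0  1  2  3  4  5  6  7  8
g(k):  0  1  0  1  2  0  1  0  1
So g(8) = 1.

1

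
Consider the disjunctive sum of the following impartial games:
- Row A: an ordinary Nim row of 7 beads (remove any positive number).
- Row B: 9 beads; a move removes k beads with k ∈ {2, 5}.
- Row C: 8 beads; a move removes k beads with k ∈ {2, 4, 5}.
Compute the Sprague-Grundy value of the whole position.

6

Row A is a plain Nim row of size 7, so its Grundy value is 7.
For row B, compute g(0), g(1), … with moves {2, 5}:
g(0) = mex{} = 0
g(1) = mex{} = 0
g(2) = mex{0} = 1
g(3) = mex{0} = 1
g(4) = mex{1} = 0
g(5) = mex{0,1} = 2
g(6) = mex{0} = 1
g(7) = mex{1,2} = 0
g(8) = mex{1} = 0
g(9) = mex{0} = 1
So g(9) = 1.
Build the Grundy sequence for row C with g(k) = mex{g(k−s) : s ∈ {2, 4, 5}, s ≤ k}:
g(0) = mex{} = 0
g(1) = mex{} = 0
g(2) = mex{0} = 1
g(3) = mex{0} = 1
g(4) = mex{0,1} = 2
g(5) = mex{0,1} = 2
g(6) = mex{0,1,2} = 3
g(7) = mex{1,2} = 0
g(8) = mex{1,2,3} = 0
So g(8) = 0.
By the Sprague-Grundy theorem, the Grundy value of a sum of independent games is the XOR of the component values.
Combined value = 7 XOR 1 XOR 0 = 6.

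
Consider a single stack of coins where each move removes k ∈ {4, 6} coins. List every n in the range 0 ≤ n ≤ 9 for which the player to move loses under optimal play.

0, 1, 2, 3

Compute g(0), g(1), … for moves {4, 6}:
g(0) = mex{} = 0
g(1) = mex{} = 0
g(2) = mex{} = 0
g(3) = mex{} = 0
g(4) = mex{0} = 1
g(5) = mex{0} = 1
g(6) = mex{0} = 1
g(7) = mex{0} = 1
g(8) = mex{0,1} = 2
g(9) = mex{0,1} = 2
The P-positions (g = 0) in 0..9 are 0, 1, 2, 3.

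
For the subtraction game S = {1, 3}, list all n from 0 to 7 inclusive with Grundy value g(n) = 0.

0, 2, 4, 6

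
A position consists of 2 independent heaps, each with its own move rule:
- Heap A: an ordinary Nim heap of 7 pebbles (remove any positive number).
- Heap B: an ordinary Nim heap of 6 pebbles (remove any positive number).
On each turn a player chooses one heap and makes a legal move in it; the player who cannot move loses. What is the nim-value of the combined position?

Heap A is a plain Nim heap of size 7, so its Grundy value is 7.
Heap B is a plain Nim heap of size 6, so its Grundy value is 6.
The value of a disjunctive sum is the nim-sum of the parts.
Combined value = 7 ⊕ 6 = 1.

1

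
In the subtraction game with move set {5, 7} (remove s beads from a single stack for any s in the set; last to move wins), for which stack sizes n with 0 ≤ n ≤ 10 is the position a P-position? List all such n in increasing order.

0, 1, 2, 3, 4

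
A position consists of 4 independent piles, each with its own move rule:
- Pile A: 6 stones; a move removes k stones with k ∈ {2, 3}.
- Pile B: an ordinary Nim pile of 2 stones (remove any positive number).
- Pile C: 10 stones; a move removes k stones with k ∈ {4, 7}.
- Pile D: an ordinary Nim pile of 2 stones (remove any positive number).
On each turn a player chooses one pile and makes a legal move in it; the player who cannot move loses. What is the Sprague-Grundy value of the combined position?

For pile A, compute g(0), g(1), … with moves {2, 3}:
g(0) = mex{} = 0
g(1) = mex{} = 0
g(2) = mex{0} = 1
g(3) = mex{0} = 1
g(4) = mex{0,1} = 2
g(5) = mex{1} = 0
g(6) = mex{1,2} = 0
So g(6) = 0.
Pile B is a plain Nim pile of size 2, so its Grundy value is 2.
Build the Grundy sequence for pile C with g(k) = mex{g(k−s) : s ∈ {4, 7}, s ≤ k}:
k:     0  1  2  3  4  5  6  7  8  9 10
g(k):  0  0  0  0  1  1  1  1  2  2  2
So g(10) = 2.
Pile D is a plain Nim pile of size 2, so its Grundy value is 2.
By the Sprague-Grundy theorem, the Grundy value of a sum of independent games is the XOR of the component values.
Combined value = 0 ⊕ 2 ⊕ 2 ⊕ 2 = 2.

2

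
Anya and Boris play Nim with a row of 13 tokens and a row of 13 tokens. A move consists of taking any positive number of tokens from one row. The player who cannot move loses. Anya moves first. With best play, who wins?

Compute the nim-sum pairwise:
13 XOR 13 = 0
The nim-sum is 0, so this is a P-position: the player to move is in a losing position under optimal play; Anya is about to move from it and so loses — Boris wins.

Boris wins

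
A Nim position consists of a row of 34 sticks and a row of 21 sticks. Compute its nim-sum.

Compute the nim-sum pairwise:
34 XOR 21 = 55

55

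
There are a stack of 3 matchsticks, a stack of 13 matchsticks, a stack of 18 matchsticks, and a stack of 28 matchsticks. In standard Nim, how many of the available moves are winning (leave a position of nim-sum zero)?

Compute the nim-sum pairwise:
3 ^ 13 = 14
14 ^ 18 = 28
28 ^ 28 = 0
The nim-sum is already 0, so every move leaves a nonzero nim-sum — there are no winning moves.

0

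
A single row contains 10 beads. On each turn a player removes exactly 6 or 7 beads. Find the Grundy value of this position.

Grundy values for subtraction set {6, 7}:
k:     0  1  2  3  4  5  6  7  8  9 10
g(k):  0  0  0  0  0  0  1  1  1  1  1
So g(10) = 1.

1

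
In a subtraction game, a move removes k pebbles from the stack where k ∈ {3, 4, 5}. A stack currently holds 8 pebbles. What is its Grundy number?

0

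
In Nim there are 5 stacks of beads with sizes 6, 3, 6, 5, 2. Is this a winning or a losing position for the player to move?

Nim-sum: 6 ^ 3 ^ 6 ^ 5 ^ 2 = 4.
The nim-sum is 4 ≠ 0, so this is an N-position: the player to move can win.

Winning position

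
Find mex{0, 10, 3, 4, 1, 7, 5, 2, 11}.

The values 0, 1, 2, 3, 4, 5 are all present; 6 is the first non-negative integer missing from the set.

6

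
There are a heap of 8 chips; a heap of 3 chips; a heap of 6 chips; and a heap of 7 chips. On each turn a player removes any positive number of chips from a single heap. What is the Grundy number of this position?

10

In binary:
  1000  (8)
  0011  (3)
  0110  (6)
  0111  (7)
  ----
  1010  (10)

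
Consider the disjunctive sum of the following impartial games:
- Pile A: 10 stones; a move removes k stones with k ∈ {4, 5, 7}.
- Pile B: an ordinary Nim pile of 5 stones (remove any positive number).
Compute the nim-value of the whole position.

Build the Grundy sequence for pile A with g(k) = mex{g(k−s) : s ∈ {4, 5, 7}, s ≤ k}:
g(0) = mex{} = 0
g(1) = mex{} = 0
g(2) = mex{} = 0
g(3) = mex{} = 0
g(4) = mex{0} = 1
g(5) = mex{0} = 1
g(6) = mex{0} = 1
g(7) = mex{0} = 1
g(8) = mex{0,1} = 2
g(9) = mex{0,1} = 2
g(10) = mex{0,1} = 2
So g(10) = 2.
Pile B is a plain Nim pile of size 5, so its Grundy value is 5.
The value of a disjunctive sum is the nim-sum of the parts.
Combined value = 2 XOR 5 = 7.

7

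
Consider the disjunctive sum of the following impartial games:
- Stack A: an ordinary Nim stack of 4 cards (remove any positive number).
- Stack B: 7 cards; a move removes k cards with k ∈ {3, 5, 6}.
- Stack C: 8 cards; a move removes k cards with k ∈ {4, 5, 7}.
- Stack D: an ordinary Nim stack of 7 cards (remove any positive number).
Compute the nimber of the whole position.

3

Stack A is a plain Nim stack of size 4, so its Grundy value is 4.
For stack B, compute g(0), g(1), … with moves {3, 5, 6}:
k:     0  1  2  3  4  5  6  7
g(k):  0  0  0  1  1  1  2  2
So g(7) = 2.
For stack C, compute g(0), g(1), … with moves {4, 5, 7}:
g(0) = mex{} = 0
g(1) = mex{} = 0
g(2) = mex{} = 0
g(3) = mex{} = 0
g(4) = mex{0} = 1
g(5) = mex{0} = 1
g(6) = mex{0} = 1
g(7) = mex{0} = 1
g(8) = mex{0,1} = 2
So g(8) = 2.
Stack D is a plain Nim stack of size 7, so its Grundy value is 7.
By the Sprague-Grundy theorem, the Grundy value of a sum of independent games is the XOR of the component values.
Combined value = 4 XOR 2 XOR 2 XOR 7 = 3.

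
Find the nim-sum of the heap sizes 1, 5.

4

Nim-sum: 1 XOR 5 = 4.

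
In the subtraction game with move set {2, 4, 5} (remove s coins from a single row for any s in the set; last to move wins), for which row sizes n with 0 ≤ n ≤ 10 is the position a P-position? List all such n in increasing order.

0, 1, 7, 8

Build the Grundy sequence with g(k) = mex{g(k−s) : s ∈ {2, 4, 5}, s ≤ k}:
k:     0  1  2  3  4  5  6  7  8  9 10
g(k):  0  0  1  1  2  2  3  0  0  1  1
The P-positions (g = 0) in 0..10 are 0, 1, 7, 8.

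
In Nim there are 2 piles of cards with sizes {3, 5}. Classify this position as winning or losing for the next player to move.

Winning position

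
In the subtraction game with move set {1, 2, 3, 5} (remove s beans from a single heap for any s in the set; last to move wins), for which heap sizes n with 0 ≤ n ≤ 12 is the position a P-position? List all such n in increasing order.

Build the Grundy sequence with g(k) = mex{g(k−s) : s ∈ {1, 2, 3, 5}, s ≤ k}:
g(0) = mex{} = 0
g(1) = mex{0} = 1
g(2) = mex{0,1} = 2
g(3) = mex{0,1,2} = 3
g(4) = mex{1,2,3} = 0
g(5) = mex{0,2,3} = 1
g(6) = mex{0,1,3} = 2
g(7) = mex{0,1,2} = 3
g(8) = mex{1,2,3} = 0
g(9) = mex{0,2,3} = 1
g(10) = mex{0,1,3} = 2
g(11) = mex{0,1,2} = 3
g(12) = mex{1,2,3} = 0
The P-positions (g = 0) in 0..12 are 0, 4, 8, 12.

0, 4, 8, 12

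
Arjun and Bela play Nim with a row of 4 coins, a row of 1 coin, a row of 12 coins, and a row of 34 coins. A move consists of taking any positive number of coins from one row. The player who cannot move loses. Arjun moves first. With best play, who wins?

Nim-sum: 4 ^ 1 ^ 12 ^ 34 = 43.
The nim-sum is 43 ≠ 0, so this is an N-position: the player to move can win; Arjun has a winning move.

Arjun wins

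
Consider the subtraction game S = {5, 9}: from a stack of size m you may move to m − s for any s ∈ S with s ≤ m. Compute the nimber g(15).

0

Grundy values for subtraction set {5, 9}:
k:     0  1  2  3  4  5  6  7  8  9 10 11 12 13 14 15
g(k):  0  0  0  0  0  1  1  1  1  1  2  2  2  2  0  0
So g(15) = 0.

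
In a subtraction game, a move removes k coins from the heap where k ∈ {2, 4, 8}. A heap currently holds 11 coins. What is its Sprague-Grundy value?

2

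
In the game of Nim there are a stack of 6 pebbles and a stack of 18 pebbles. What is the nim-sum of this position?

20

Bitwise XOR of the heap sizes:
  00110  (6)
  10010  (18)
  -----
  10100  (20)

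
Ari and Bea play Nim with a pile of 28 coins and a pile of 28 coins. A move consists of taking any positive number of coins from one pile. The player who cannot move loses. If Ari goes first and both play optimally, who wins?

Nim-sum: 28 XOR 28 = 0.
The nim-sum is 0, so this is a P-position: the player to move is in a losing position under optimal play; Ari is about to move from it and so loses — Bea wins.

Bea wins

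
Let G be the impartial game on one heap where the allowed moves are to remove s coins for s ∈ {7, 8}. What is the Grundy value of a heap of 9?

1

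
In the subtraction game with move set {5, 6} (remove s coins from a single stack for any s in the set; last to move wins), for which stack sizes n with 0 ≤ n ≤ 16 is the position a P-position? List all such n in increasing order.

0, 1, 2, 3, 4, 11, 12, 13, 14, 15

Compute g(0), g(1), … for moves {5, 6}:
k:     0  1  2  3  4  5  6  7  8  9 10 11 12 13 14 15 16
g(k):  0  0  0  0  0  1  1  1  1  1  2  0  0  0  0  0  1
The P-positions (g = 0) in 0..16 are 0, 1, 2, 3, 4, 11, 12, 13, 14, 15.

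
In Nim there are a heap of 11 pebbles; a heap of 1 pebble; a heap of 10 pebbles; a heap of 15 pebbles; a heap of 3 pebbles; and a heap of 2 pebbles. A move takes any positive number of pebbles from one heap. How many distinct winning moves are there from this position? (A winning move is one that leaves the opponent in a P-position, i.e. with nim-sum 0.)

Compute the nim-sum pairwise:
11 ⊕ 1 = 10
10 ⊕ 10 = 0
0 ⊕ 15 = 15
15 ⊕ 3 = 12
12 ⊕ 2 = 14
The overall nim-sum is X = 14. A heap of size p has a winning move iff p XOR X < p (reduce it to p XOR X).
  11: 11 XOR 14 = 5 < 11 — winning move (to 5).
  1: 1 XOR 14 = 15 ≥ 1 — no move.
  10: 10 XOR 14 = 4 < 10 — winning move (to 4).
  15: 15 XOR 14 = 1 < 15 — winning move (to 1).
  3: 3 XOR 14 = 13 ≥ 3 — no move.
  2: 2 XOR 14 = 12 ≥ 2 — no move.
That gives 3 winning moves.

3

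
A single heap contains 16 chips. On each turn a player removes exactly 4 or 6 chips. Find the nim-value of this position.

1

Build the Grundy sequence with g(k) = mex{g(k−s) : s ∈ {4, 6}, s ≤ k}:
k:     0  1  2  3  4  5  6  7  8  9 10 11 12 13 14 15 16
g(k):  0  0  0  0  1  1  1  1  2  2  0  0  0  0  1  1  1
So g(16) = 1.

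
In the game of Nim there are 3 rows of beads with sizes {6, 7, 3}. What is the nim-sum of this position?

Bitwise XOR of the heap sizes:
  110  (6)
  111  (7)
  011  (3)
  ---
  010  (2)

2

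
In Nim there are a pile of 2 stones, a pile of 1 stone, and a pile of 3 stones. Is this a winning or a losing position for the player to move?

Nim-sum: 2 ⊕ 1 ⊕ 3 = 0.
The nim-sum is 0, so this is a P-position: the player to move is in a losing position under optimal play.

Losing position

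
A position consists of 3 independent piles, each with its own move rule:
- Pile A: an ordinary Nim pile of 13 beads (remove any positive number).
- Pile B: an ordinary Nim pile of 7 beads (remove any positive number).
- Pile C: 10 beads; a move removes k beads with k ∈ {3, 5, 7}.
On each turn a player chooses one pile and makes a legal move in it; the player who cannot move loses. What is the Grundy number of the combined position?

10

Pile A is a plain Nim pile of size 13, so its Grundy value is 13.
Pile B is a plain Nim pile of size 7, so its Grundy value is 7.
Grundy values for pile C (subtraction set {3, 5, 7}):
k:     0  1  2  3  4  5  6  7  8  9 10
g(k):  0  0  0  1  1  1  2  2  2  3  0
So g(10) = 0.
The value of a disjunctive sum is the nim-sum of the parts.
Combined value = 13 XOR 7 XOR 0 = 10.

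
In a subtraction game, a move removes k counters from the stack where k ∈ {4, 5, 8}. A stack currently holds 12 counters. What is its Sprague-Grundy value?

0

Build the Grundy sequence with g(k) = mex{g(k−s) : s ∈ {4, 5, 8}, s ≤ k}:
g(0) = mex{} = 0
g(1) = mex{} = 0
g(2) = mex{} = 0
g(3) = mex{} = 0
g(4) = mex{0} = 1
g(5) = mex{0} = 1
g(6) = mex{0} = 1
g(7) = mex{0} = 1
g(8) = mex{0,1} = 2
g(9) = mex{0,1} = 2
g(10) = mex{0,1} = 2
g(11) = mex{0,1} = 2
g(12) = mex{1,2} = 0
So g(12) = 0.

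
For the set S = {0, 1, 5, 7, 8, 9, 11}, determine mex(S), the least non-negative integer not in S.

The values 0, 1 are all present; 2 is the first non-negative integer missing from the set.

2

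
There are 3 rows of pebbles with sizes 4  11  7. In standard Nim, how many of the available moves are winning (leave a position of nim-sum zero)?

1

Nim-sum: 4 XOR 11 XOR 7 = 8.
The overall nim-sum is X = 8. A row of size p has a winning move iff p XOR X < p (reduce it to p XOR X).
  4: 4 XOR 8 = 12 ≥ 4 — no move.
  11: 11 XOR 8 = 3 < 11 — winning move (to 3).
  7: 7 XOR 8 = 15 ≥ 7 — no move.
That gives 1 winning move.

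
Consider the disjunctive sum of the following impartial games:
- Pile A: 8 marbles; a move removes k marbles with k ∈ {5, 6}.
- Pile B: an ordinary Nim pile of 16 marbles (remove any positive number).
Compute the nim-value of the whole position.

17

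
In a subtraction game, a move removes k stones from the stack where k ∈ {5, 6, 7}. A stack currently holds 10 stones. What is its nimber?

2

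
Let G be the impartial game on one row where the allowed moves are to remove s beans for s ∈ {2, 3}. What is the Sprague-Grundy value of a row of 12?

1

Grundy values for subtraction set {2, 3}:
g(0) = mex{} = 0
g(1) = mex{} = 0
g(2) = mex{0} = 1
g(3) = mex{0} = 1
g(4) = mex{0,1} = 2
g(5) = mex{1} = 0
g(6) = mex{1,2} = 0
g(7) = mex{0,2} = 1
g(8) = mex{0} = 1
g(9) = mex{0,1} = 2
g(10) = mex{1} = 0
g(11) = mex{1,2} = 0
g(12) = mex{0,2} = 1
So g(12) = 1.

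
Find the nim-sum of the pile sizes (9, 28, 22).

Compute the nim-sum pairwise:
9 ^ 28 = 21
21 ^ 22 = 3

3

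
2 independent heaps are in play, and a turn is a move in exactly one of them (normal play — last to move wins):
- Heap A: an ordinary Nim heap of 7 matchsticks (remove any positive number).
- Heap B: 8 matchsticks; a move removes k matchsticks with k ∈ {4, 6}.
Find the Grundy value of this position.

5

Heap A is a plain Nim heap of size 7, so its Grundy value is 7.
Build the Grundy sequence for heap B with g(k) = mex{g(k−s) : s ∈ {4, 6}, s ≤ k}:
g(0) = mex{} = 0
g(1) = mex{} = 0
g(2) = mex{} = 0
g(3) = mex{} = 0
g(4) = mex{0} = 1
g(5) = mex{0} = 1
g(6) = mex{0} = 1
g(7) = mex{0} = 1
g(8) = mex{0,1} = 2
So g(8) = 2.
The value of a disjunctive sum is the nim-sum of the parts.
Combined value = 7 ⊕ 2 = 5.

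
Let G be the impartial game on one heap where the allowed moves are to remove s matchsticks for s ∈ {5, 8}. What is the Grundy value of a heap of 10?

2

Grundy values for subtraction set {5, 8}:
k:     0  1  2  3  4  5  6  7  8  9 10
g(k):  0  0  0  0  0  1  1  1  1  1  2
So g(10) = 2.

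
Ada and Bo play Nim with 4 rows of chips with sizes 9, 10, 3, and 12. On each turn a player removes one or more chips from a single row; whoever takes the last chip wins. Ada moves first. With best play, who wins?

Ada wins

Write each in binary and XOR column by column:
  1001  (9)
  1010  (10)
  0011  (3)
  1100  (12)
  ----
  1100  (12)
The nim-sum is 12 ≠ 0, so this is an N-position: the player to move can win; Ada has a winning move.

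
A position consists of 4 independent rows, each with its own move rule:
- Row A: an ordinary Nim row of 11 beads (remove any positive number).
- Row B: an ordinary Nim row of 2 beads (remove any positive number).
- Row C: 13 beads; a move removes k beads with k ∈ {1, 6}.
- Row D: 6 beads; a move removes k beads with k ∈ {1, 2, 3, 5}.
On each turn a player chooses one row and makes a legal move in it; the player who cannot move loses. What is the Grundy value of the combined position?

Row A is a plain Nim row of size 11, so its Grundy value is 11.
Row B is a plain Nim row of size 2, so its Grundy value is 2.
For row C, compute g(0), g(1), … with moves {1, 6}:
g(0) = mex{} = 0
g(1) = mex{0} = 1
g(2) = mex{1} = 0
g(3) = mex{0} = 1
g(4) = mex{1} = 0
g(5) = mex{0} = 1
g(6) = mex{0,1} = 2
g(7) = mex{1,2} = 0
g(8) = mex{0} = 1
g(9) = mex{1} = 0
g(10) = mex{0} = 1
g(11) = mex{1} = 0
g(12) = mex{0,2} = 1
g(13) = mex{0,1} = 2
So g(13) = 2.
Grundy values for row D (subtraction set {1, 2, 3, 5}):
k:     0  1  2  3  4  5  6
g(k):  0  1  2  3  0  1  2
So g(6) = 2.
The value of a disjunctive sum is the nim-sum of the parts.
Combined value = 11 ⊕ 2 ⊕ 2 ⊕ 2 = 9.

9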